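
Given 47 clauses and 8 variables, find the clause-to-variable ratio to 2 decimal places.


Clause-to-variable ratio = clauses / variables.
47 / 8 = 5.88.

5.88


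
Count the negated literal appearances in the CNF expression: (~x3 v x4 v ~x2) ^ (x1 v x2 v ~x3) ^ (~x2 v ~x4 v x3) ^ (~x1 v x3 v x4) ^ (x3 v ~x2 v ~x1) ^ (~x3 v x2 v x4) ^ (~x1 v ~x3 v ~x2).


Scan each clause for negated literals.
Clause 1: 2 negative; Clause 2: 1 negative; Clause 3: 2 negative; Clause 4: 1 negative; Clause 5: 2 negative; Clause 6: 1 negative; Clause 7: 3 negative.
Total negative literal occurrences = 12.

12


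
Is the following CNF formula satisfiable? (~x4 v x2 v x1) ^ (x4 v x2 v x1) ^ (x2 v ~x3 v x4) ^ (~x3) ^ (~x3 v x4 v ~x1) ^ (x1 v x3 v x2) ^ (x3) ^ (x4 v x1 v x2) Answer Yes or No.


Check all 16 possible truth assignments.
Number of satisfying assignments found: 0.
The formula is unsatisfiable.

No


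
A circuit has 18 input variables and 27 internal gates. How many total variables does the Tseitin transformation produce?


The Tseitin transformation introduces one auxiliary variable per gate.
Total variables = inputs + gates = 18 + 27 = 45.

45


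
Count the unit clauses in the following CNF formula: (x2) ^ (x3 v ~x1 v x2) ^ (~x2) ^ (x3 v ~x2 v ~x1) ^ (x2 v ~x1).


A unit clause contains exactly one literal.
Unit clauses found: (x2), (~x2).
Count = 2.

2


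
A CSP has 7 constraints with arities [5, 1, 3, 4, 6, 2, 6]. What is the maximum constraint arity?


The arities are: 5, 1, 3, 4, 6, 2, 6.
Scan for the maximum value.
Maximum arity = 6.

6


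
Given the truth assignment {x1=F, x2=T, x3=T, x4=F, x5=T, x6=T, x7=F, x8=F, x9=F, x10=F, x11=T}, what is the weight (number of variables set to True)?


The weight is the number of variables assigned True.
True variables: x2, x3, x5, x6, x11.
Weight = 5.

5


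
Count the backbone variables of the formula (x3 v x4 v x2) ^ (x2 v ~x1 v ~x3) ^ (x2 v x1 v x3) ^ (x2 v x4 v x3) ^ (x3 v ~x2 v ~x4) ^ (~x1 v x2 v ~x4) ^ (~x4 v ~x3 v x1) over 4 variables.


Find all satisfying assignments: 6 model(s).
Check which variables have the same value in every model.
No variable is fixed across all models.
Backbone size = 0.

0


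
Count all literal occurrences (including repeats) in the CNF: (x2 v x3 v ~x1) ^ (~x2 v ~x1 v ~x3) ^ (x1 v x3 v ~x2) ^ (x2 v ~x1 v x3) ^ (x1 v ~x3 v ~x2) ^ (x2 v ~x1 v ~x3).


Clause lengths: 3, 3, 3, 3, 3, 3.
Sum = 3 + 3 + 3 + 3 + 3 + 3 = 18.

18


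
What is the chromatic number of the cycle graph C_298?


A cycle on an even number of vertices is bipartite: alternate two colors around the cycle.
Since 298 is even, two colors suffice, and at least two are needed because the graph has edges.
Chromatic number = 2.

2


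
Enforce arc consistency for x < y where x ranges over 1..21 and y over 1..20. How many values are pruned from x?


For the constraint x < y, x needs a supporting value in y's domain.
x can be at most 19 (one less than y's maximum).
Valid x values from domain: 19 out of 21.
Pruned = 21 - 19 = 2.

2


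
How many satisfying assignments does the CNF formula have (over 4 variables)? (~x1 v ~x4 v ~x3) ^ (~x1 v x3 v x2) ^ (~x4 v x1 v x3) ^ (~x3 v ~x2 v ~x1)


Enumerate all 16 truth assignments over 4 variables.
Test each against every clause.
Satisfying assignments found: 9.

9


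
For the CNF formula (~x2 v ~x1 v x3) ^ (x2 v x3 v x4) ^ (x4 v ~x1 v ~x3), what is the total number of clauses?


Each group enclosed in parentheses joined by ^ is one clause.
Counting the conjuncts: 3 clauses.

3


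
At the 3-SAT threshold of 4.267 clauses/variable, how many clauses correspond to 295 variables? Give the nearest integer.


The 3-SAT phase transition occurs at approximately 4.267 clauses per variable.
m = 4.267 * 295 = 1258.765.
Rounded to nearest integer: 1259.

1259


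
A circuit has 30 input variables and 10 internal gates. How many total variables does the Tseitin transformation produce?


The Tseitin transformation introduces one auxiliary variable per gate.
Total variables = inputs + gates = 30 + 10 = 40.

40


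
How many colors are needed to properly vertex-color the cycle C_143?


An odd cycle cannot be 2-colored: alternating two colors around the cycle returns to the start with a conflict.
Since 143 is odd, three colors are required (and three suffice).
Chromatic number = 3.

3


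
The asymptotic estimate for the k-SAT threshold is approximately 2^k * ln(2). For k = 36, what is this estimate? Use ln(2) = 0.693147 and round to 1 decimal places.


Using the asymptotic formula: threshold ~ 2^k * ln(2).
2^36 = 68719476736.
68719476736 * 0.693147 = 47632699141.1.

47632699141.1


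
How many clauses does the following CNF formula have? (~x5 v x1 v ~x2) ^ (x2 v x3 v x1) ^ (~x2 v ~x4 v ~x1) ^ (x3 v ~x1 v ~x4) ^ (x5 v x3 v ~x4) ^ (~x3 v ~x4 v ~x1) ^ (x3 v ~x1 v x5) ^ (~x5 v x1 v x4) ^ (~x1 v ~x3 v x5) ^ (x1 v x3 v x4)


Each group enclosed in parentheses joined by ^ is one clause.
Counting the conjuncts: 10 clauses.

10


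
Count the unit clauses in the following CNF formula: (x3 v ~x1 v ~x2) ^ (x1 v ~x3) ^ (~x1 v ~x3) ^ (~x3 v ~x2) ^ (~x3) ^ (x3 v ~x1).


A unit clause contains exactly one literal.
Unit clauses found: (~x3).
Count = 1.

1


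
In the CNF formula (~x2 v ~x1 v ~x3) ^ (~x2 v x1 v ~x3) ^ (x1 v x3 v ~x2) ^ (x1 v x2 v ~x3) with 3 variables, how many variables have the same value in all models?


Find all satisfying assignments: 4 model(s).
Check which variables have the same value in every model.
No variable is fixed across all models.
Backbone size = 0.

0


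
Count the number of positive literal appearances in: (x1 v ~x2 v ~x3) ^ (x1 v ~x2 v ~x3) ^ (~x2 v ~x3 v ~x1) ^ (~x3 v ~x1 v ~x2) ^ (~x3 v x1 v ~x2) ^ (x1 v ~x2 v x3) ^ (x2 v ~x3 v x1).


Scan each clause for unnegated literals.
Clause 1: 1 positive; Clause 2: 1 positive; Clause 3: 0 positive; Clause 4: 0 positive; Clause 5: 1 positive; Clause 6: 2 positive; Clause 7: 2 positive.
Total positive literal occurrences = 7.

7


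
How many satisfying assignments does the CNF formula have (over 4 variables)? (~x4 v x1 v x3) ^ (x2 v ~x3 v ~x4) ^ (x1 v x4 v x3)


Enumerate all 16 truth assignments over 4 variables.
Test each against every clause.
Satisfying assignments found: 10.

10


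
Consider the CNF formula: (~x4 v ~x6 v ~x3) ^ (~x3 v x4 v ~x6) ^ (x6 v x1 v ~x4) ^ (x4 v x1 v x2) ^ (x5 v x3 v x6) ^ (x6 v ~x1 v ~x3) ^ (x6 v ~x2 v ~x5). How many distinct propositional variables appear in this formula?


Identify each distinct variable in the formula.
Variables found: x1, x2, x3, x4, x5, x6.
Total distinct variables = 6.

6


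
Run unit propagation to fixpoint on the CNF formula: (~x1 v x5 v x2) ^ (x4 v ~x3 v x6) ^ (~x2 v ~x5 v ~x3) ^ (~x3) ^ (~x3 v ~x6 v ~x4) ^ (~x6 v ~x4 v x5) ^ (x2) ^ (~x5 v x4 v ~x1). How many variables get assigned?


Unit propagation repeatedly assigns the literal in any unit clause, then simplifies.
Assignments in order: x3 = F, x2 = T.
No further unit clauses remain.
Total variables assigned = 2.

2


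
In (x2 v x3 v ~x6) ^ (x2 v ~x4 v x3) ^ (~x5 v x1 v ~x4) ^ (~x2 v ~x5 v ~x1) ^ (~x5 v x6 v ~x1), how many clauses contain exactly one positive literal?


A definite clause has exactly one positive literal.
Clause 1: 2 positive -> not definite
Clause 2: 2 positive -> not definite
Clause 3: 1 positive -> definite
Clause 4: 0 positive -> not definite
Clause 5: 1 positive -> definite
Definite clause count = 2.

2


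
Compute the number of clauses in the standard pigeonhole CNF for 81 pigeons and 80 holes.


The PHP encoding has two parts:
1) At-least-one-hole clauses: 81 (one per pigeon, each with 80 literals).
2) At-most-one-pigeon-per-hole clauses: 80 holes * C(81,2) = 80 * 3240 = 259200.
Total clauses = 81 + 259200 = 259281.

259281


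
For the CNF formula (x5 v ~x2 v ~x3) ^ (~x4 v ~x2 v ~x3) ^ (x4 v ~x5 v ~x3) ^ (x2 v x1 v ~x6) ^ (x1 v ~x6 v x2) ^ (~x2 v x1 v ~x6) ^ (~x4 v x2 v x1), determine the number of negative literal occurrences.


Scan each clause for negated literals.
Clause 1: 2 negative; Clause 2: 3 negative; Clause 3: 2 negative; Clause 4: 1 negative; Clause 5: 1 negative; Clause 6: 2 negative; Clause 7: 1 negative.
Total negative literal occurrences = 12.

12


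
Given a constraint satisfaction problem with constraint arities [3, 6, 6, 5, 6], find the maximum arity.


The arities are: 3, 6, 6, 5, 6.
Scan for the maximum value.
Maximum arity = 6.

6


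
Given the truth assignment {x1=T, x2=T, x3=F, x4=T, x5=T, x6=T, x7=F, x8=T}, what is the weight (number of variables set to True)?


The weight is the number of variables assigned True.
True variables: x1, x2, x4, x5, x6, x8.
Weight = 6.

6


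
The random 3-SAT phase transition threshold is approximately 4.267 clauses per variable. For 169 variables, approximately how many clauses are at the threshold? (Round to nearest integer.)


The 3-SAT phase transition occurs at approximately 4.267 clauses per variable.
m = 4.267 * 169 = 721.123.
Rounded to nearest integer: 721.

721


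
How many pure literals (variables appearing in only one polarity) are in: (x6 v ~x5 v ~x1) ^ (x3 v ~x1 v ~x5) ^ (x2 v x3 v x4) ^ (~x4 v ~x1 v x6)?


A pure literal appears in only one polarity across all clauses.
Pure literals: x1 (negative only), x2 (positive only), x3 (positive only), x5 (negative only), x6 (positive only).
Count = 5.

5


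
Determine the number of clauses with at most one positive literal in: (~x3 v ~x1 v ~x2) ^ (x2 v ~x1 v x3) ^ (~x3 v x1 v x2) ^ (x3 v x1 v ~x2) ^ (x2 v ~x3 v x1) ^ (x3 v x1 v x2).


A Horn clause has at most one positive literal.
Clause 1: 0 positive lit(s) -> Horn
Clause 2: 2 positive lit(s) -> not Horn
Clause 3: 2 positive lit(s) -> not Horn
Clause 4: 2 positive lit(s) -> not Horn
Clause 5: 2 positive lit(s) -> not Horn
Clause 6: 3 positive lit(s) -> not Horn
Total Horn clauses = 1.

1


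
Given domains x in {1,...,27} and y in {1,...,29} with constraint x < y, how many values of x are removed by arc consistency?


For the constraint x < y, x needs a supporting value in y's domain.
x can be at most 28 (one less than y's maximum).
Valid x values from domain: 27 out of 27.
Pruned = 27 - 27 = 0.

0


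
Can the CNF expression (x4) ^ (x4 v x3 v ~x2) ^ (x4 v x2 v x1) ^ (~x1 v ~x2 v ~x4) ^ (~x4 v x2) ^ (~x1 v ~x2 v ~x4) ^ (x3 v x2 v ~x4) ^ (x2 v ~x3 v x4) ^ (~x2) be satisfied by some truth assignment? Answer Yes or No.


Check all 16 possible truth assignments.
Number of satisfying assignments found: 0.
The formula is unsatisfiable.

No


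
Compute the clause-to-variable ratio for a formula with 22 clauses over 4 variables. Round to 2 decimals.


Clause-to-variable ratio = clauses / variables.
22 / 4 = 5.5.

5.5


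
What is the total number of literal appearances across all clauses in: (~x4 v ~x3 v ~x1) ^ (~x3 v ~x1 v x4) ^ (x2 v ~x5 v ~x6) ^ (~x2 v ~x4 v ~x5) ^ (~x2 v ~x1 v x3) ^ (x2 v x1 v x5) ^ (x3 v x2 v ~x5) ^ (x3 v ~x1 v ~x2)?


Clause lengths: 3, 3, 3, 3, 3, 3, 3, 3.
Sum = 3 + 3 + 3 + 3 + 3 + 3 + 3 + 3 = 24.

24


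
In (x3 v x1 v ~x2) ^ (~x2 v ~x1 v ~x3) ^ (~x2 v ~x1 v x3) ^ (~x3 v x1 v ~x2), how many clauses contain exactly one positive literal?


A definite clause has exactly one positive literal.
Clause 1: 2 positive -> not definite
Clause 2: 0 positive -> not definite
Clause 3: 1 positive -> definite
Clause 4: 1 positive -> definite
Definite clause count = 2.

2


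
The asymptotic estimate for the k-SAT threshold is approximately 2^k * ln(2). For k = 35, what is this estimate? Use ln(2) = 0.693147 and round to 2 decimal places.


Using the asymptotic formula: threshold ~ 2^k * ln(2).
2^35 = 34359738368.
34359738368 * 0.693147 = 23816349570.56.

23816349570.56


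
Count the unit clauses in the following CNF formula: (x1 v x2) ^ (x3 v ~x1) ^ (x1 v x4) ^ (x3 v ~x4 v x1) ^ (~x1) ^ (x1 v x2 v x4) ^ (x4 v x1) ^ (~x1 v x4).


A unit clause contains exactly one literal.
Unit clauses found: (~x1).
Count = 1.

1


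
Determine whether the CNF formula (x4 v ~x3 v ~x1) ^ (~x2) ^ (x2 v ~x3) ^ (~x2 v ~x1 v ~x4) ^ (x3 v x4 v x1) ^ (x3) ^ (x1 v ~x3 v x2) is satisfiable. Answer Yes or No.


Check all 16 possible truth assignments.
Number of satisfying assignments found: 0.
The formula is unsatisfiable.

No


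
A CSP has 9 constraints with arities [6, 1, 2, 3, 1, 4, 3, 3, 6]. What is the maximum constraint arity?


The arities are: 6, 1, 2, 3, 1, 4, 3, 3, 6.
Scan for the maximum value.
Maximum arity = 6.

6


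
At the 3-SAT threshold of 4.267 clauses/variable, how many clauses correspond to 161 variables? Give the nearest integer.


The 3-SAT phase transition occurs at approximately 4.267 clauses per variable.
m = 4.267 * 161 = 686.987.
Rounded to nearest integer: 687.

687


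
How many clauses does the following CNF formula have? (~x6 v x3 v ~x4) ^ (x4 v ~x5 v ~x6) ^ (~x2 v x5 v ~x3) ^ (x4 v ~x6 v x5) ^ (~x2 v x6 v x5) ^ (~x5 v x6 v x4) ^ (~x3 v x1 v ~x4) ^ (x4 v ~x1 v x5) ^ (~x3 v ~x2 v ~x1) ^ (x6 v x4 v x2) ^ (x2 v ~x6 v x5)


Each group enclosed in parentheses joined by ^ is one clause.
Counting the conjuncts: 11 clauses.

11


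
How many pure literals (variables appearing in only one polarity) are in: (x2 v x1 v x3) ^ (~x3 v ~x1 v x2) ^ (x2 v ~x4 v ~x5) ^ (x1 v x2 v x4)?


A pure literal appears in only one polarity across all clauses.
Pure literals: x2 (positive only), x5 (negative only).
Count = 2.

2


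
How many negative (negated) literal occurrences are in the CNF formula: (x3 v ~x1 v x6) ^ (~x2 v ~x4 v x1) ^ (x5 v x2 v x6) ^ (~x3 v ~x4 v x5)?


Scan each clause for negated literals.
Clause 1: 1 negative; Clause 2: 2 negative; Clause 3: 0 negative; Clause 4: 2 negative.
Total negative literal occurrences = 5.

5


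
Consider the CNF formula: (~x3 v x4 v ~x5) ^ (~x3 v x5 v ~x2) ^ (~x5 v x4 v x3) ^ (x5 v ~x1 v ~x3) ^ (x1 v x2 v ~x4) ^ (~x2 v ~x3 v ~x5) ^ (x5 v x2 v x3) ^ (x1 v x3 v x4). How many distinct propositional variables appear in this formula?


Identify each distinct variable in the formula.
Variables found: x1, x2, x3, x4, x5.
Total distinct variables = 5.

5


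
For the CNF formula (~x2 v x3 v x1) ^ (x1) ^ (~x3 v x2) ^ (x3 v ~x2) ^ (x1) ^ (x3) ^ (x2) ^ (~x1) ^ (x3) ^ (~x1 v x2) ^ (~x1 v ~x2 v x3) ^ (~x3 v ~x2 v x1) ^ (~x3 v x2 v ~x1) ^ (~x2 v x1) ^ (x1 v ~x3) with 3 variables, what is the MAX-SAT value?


Enumerate all 8 truth assignments.
For each, count how many of the 15 clauses are satisfied.
The formula is not fully satisfiable, so the maximum is below 15.
Maximum simultaneously satisfiable clauses = 14.

14


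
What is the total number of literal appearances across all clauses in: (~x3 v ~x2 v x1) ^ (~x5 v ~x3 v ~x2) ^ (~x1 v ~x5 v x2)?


Clause lengths: 3, 3, 3.
Sum = 3 + 3 + 3 = 9.

9


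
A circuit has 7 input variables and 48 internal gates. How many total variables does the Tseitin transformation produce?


The Tseitin transformation introduces one auxiliary variable per gate.
Total variables = inputs + gates = 7 + 48 = 55.

55


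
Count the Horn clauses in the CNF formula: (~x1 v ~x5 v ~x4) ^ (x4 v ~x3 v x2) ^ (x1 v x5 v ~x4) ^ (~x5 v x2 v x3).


A Horn clause has at most one positive literal.
Clause 1: 0 positive lit(s) -> Horn
Clause 2: 2 positive lit(s) -> not Horn
Clause 3: 2 positive lit(s) -> not Horn
Clause 4: 2 positive lit(s) -> not Horn
Total Horn clauses = 1.

1


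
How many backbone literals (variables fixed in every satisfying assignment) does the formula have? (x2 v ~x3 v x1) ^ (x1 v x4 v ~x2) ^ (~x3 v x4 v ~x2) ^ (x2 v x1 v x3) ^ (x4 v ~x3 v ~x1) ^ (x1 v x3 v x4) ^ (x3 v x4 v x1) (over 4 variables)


Find all satisfying assignments: 8 model(s).
Check which variables have the same value in every model.
No variable is fixed across all models.
Backbone size = 0.

0


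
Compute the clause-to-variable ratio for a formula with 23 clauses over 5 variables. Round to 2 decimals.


Clause-to-variable ratio = clauses / variables.
23 / 5 = 4.6.

4.6


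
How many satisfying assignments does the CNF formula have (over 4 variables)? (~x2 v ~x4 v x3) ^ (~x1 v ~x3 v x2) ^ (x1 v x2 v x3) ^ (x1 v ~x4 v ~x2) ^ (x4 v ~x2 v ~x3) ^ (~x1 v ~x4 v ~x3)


Enumerate all 16 truth assignments over 4 variables.
Test each against every clause.
Satisfying assignments found: 6.

6


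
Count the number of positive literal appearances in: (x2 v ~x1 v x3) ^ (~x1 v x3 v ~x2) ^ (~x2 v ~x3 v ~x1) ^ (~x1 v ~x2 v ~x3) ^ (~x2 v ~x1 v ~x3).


Scan each clause for unnegated literals.
Clause 1: 2 positive; Clause 2: 1 positive; Clause 3: 0 positive; Clause 4: 0 positive; Clause 5: 0 positive.
Total positive literal occurrences = 3.

3


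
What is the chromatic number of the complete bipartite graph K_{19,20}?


K_{19,20} is bipartite by definition: the two parts are independent sets, with every edge crossing between them.
Color all vertices in one part with color 1 and all vertices in the other part with color 2.
Since the graph has at least one edge, one color does not suffice.
Chromatic number = 2.

2


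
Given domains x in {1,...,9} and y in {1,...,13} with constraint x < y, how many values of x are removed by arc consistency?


For the constraint x < y, x needs a supporting value in y's domain.
x can be at most 12 (one less than y's maximum).
Valid x values from domain: 9 out of 9.
Pruned = 9 - 9 = 0.

0


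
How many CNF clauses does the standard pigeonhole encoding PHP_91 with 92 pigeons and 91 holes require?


The PHP encoding has two parts:
1) At-least-one-hole clauses: 92 (one per pigeon, each with 91 literals).
2) At-most-one-pigeon-per-hole clauses: 91 holes * C(92,2) = 91 * 4186 = 380926.
Total clauses = 92 + 380926 = 381018.

381018


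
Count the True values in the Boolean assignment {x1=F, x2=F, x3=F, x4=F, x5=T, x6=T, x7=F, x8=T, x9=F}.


The weight is the number of variables assigned True.
True variables: x5, x6, x8.
Weight = 3.

3


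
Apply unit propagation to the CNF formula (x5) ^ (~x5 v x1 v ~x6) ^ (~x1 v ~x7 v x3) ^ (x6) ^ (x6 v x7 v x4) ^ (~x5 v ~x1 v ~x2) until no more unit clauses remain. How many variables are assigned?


Unit propagation repeatedly assigns the literal in any unit clause, then simplifies.
Assignments in order: x5 = T, x6 = T, x1 = T, x2 = F.
No further unit clauses remain.
Total variables assigned = 4.

4


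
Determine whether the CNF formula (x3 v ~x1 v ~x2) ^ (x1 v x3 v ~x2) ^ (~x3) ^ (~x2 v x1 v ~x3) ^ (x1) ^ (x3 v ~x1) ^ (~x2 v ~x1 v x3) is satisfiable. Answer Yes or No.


Check all 8 possible truth assignments.
Number of satisfying assignments found: 0.
The formula is unsatisfiable.

No


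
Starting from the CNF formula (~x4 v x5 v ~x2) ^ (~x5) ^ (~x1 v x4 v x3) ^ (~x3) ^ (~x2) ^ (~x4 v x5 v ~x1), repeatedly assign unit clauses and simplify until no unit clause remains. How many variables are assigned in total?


Unit propagation repeatedly assigns the literal in any unit clause, then simplifies.
Assignments in order: x5 = F, x3 = F, x2 = F.
No further unit clauses remain.
Total variables assigned = 3.

3


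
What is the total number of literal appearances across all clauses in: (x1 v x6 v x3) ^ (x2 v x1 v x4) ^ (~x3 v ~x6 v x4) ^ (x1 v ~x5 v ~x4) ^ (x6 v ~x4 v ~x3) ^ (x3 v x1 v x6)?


Clause lengths: 3, 3, 3, 3, 3, 3.
Sum = 3 + 3 + 3 + 3 + 3 + 3 = 18.

18


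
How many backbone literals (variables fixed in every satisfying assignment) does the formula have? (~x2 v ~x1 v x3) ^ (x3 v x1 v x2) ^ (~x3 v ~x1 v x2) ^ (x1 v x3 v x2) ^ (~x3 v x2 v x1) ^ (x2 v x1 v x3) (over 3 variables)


Find all satisfying assignments: 4 model(s).
Check which variables have the same value in every model.
No variable is fixed across all models.
Backbone size = 0.

0


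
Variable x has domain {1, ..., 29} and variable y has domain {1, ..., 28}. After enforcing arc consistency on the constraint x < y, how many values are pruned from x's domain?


For the constraint x < y, x needs a supporting value in y's domain.
x can be at most 27 (one less than y's maximum).
Valid x values from domain: 27 out of 29.
Pruned = 29 - 27 = 2.

2


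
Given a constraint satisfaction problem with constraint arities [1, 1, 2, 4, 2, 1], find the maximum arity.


The arities are: 1, 1, 2, 4, 2, 1.
Scan for the maximum value.
Maximum arity = 4.

4


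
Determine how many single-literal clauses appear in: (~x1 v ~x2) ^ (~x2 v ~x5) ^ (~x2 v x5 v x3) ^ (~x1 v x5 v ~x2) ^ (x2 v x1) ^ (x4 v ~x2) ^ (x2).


A unit clause contains exactly one literal.
Unit clauses found: (x2).
Count = 1.

1


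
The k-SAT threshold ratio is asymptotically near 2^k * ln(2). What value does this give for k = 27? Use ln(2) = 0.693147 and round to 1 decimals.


Using the asymptotic formula: threshold ~ 2^k * ln(2).
2^27 = 134217728.
134217728 * 0.693147 = 93032615.5.

93032615.5


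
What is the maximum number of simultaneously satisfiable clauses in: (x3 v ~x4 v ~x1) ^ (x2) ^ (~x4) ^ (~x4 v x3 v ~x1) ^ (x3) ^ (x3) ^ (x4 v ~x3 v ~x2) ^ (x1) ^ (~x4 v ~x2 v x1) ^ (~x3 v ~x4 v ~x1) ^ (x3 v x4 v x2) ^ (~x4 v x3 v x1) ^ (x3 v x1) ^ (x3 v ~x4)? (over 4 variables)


Enumerate all 16 truth assignments.
For each, count how many of the 14 clauses are satisfied.
The formula is not fully satisfiable, so the maximum is below 14.
Maximum simultaneously satisfiable clauses = 13.

13


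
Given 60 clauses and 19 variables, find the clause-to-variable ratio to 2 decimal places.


Clause-to-variable ratio = clauses / variables.
60 / 19 = 3.16.

3.16


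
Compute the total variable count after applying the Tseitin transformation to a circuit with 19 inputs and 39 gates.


The Tseitin transformation introduces one auxiliary variable per gate.
Total variables = inputs + gates = 19 + 39 = 58.

58


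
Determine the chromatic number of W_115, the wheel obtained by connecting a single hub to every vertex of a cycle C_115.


W_115 consists of the cycle C_115 together with a hub vertex adjacent to every cycle vertex.
The cycle C_115 needs 3 colors (odd cycle -> 3).
The hub is adjacent to every cycle vertex, so it must receive a new color distinct from all of them.
Chromatic number = 3 + 1 = 4.

4


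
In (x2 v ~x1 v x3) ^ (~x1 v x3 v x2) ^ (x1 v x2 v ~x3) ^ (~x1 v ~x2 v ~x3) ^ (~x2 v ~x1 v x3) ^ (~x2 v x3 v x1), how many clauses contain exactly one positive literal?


A definite clause has exactly one positive literal.
Clause 1: 2 positive -> not definite
Clause 2: 2 positive -> not definite
Clause 3: 2 positive -> not definite
Clause 4: 0 positive -> not definite
Clause 5: 1 positive -> definite
Clause 6: 2 positive -> not definite
Definite clause count = 1.

1


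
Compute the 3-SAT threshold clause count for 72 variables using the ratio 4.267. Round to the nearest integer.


The 3-SAT phase transition occurs at approximately 4.267 clauses per variable.
m = 4.267 * 72 = 307.224.
Rounded to nearest integer: 307.

307


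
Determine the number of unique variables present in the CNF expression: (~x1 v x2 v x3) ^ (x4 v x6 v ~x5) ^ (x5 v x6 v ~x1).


Identify each distinct variable in the formula.
Variables found: x1, x2, x3, x4, x5, x6.
Total distinct variables = 6.

6


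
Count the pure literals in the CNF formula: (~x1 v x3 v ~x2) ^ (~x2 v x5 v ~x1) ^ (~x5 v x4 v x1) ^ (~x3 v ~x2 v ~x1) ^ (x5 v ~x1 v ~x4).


A pure literal appears in only one polarity across all clauses.
Pure literals: x2 (negative only).
Count = 1.

1


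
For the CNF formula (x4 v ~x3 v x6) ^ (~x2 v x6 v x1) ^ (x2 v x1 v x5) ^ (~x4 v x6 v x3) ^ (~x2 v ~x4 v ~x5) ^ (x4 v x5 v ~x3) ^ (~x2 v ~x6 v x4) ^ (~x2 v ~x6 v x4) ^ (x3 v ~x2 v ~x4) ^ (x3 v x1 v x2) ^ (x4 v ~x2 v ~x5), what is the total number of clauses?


Each group enclosed in parentheses joined by ^ is one clause.
Counting the conjuncts: 11 clauses.

11


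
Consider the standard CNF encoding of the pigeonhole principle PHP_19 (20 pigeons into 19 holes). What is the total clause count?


The PHP encoding has two parts:
1) At-least-one-hole clauses: 20 (one per pigeon, each with 19 literals).
2) At-most-one-pigeon-per-hole clauses: 19 holes * C(20,2) = 19 * 190 = 3610.
Total clauses = 20 + 3610 = 3630.

3630


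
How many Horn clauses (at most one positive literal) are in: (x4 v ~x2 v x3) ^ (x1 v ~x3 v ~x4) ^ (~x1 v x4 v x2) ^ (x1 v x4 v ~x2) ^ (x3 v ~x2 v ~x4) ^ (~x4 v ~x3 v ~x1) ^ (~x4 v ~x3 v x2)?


A Horn clause has at most one positive literal.
Clause 1: 2 positive lit(s) -> not Horn
Clause 2: 1 positive lit(s) -> Horn
Clause 3: 2 positive lit(s) -> not Horn
Clause 4: 2 positive lit(s) -> not Horn
Clause 5: 1 positive lit(s) -> Horn
Clause 6: 0 positive lit(s) -> Horn
Clause 7: 1 positive lit(s) -> Horn
Total Horn clauses = 4.

4


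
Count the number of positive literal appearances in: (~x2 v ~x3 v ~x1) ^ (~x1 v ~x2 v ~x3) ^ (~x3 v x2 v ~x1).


Scan each clause for unnegated literals.
Clause 1: 0 positive; Clause 2: 0 positive; Clause 3: 1 positive.
Total positive literal occurrences = 1.

1


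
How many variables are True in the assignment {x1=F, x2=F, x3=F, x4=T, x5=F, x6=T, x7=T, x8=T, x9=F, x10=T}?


The weight is the number of variables assigned True.
True variables: x4, x6, x7, x8, x10.
Weight = 5.

5


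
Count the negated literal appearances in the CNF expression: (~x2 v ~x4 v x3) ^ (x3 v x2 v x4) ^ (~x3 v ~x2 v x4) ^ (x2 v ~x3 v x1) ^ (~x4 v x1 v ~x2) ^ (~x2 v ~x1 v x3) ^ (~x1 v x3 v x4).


Scan each clause for negated literals.
Clause 1: 2 negative; Clause 2: 0 negative; Clause 3: 2 negative; Clause 4: 1 negative; Clause 5: 2 negative; Clause 6: 2 negative; Clause 7: 1 negative.
Total negative literal occurrences = 10.

10


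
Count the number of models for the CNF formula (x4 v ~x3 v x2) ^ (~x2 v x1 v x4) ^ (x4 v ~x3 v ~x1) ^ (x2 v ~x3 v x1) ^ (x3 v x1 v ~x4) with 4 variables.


Enumerate all 16 truth assignments over 4 variables.
Test each against every clause.
Satisfying assignments found: 8.

8


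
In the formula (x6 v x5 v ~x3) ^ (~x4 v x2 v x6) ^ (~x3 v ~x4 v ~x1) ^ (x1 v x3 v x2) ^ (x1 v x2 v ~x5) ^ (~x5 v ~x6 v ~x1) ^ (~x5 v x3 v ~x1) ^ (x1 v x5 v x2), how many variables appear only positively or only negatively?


A pure literal appears in only one polarity across all clauses.
Pure literals: x2 (positive only), x4 (negative only).
Count = 2.

2


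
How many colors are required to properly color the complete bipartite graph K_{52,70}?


K_{52,70} is bipartite by definition: the two parts are independent sets, with every edge crossing between them.
Color all vertices in one part with color 1 and all vertices in the other part with color 2.
Since the graph has at least one edge, one color does not suffice.
Chromatic number = 2.

2


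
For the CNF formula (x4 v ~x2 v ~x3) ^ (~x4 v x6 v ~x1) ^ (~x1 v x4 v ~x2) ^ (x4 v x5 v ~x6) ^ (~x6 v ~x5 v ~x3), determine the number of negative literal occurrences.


Scan each clause for negated literals.
Clause 1: 2 negative; Clause 2: 2 negative; Clause 3: 2 negative; Clause 4: 1 negative; Clause 5: 3 negative.
Total negative literal occurrences = 10.

10


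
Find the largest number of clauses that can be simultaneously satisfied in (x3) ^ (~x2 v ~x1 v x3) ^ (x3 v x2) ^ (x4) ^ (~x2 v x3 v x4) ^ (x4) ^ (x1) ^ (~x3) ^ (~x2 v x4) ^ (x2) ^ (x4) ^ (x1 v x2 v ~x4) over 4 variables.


Enumerate all 16 truth assignments.
For each, count how many of the 12 clauses are satisfied.
The formula is not fully satisfiable, so the maximum is below 12.
Maximum simultaneously satisfiable clauses = 11.

11


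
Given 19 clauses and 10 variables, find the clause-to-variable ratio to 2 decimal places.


Clause-to-variable ratio = clauses / variables.
19 / 10 = 1.9.

1.9


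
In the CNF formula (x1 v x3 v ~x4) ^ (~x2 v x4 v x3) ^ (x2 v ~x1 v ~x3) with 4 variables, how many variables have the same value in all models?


Find all satisfying assignments: 10 model(s).
Check which variables have the same value in every model.
No variable is fixed across all models.
Backbone size = 0.

0


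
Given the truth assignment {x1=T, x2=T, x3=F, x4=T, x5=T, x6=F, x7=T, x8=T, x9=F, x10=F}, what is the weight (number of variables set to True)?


The weight is the number of variables assigned True.
True variables: x1, x2, x4, x5, x7, x8.
Weight = 6.

6


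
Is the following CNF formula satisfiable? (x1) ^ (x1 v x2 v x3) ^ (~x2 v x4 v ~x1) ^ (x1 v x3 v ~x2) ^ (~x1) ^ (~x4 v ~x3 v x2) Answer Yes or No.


Check all 16 possible truth assignments.
Number of satisfying assignments found: 0.
The formula is unsatisfiable.

No


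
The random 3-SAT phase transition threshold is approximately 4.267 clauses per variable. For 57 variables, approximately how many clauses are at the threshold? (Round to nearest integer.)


The 3-SAT phase transition occurs at approximately 4.267 clauses per variable.
m = 4.267 * 57 = 243.219.
Rounded to nearest integer: 243.

243


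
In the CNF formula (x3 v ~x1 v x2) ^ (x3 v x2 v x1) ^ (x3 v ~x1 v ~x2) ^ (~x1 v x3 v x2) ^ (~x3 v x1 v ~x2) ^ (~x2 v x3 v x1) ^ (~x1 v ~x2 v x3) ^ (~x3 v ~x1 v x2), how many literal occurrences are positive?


Scan each clause for unnegated literals.
Clause 1: 2 positive; Clause 2: 3 positive; Clause 3: 1 positive; Clause 4: 2 positive; Clause 5: 1 positive; Clause 6: 2 positive; Clause 7: 1 positive; Clause 8: 1 positive.
Total positive literal occurrences = 13.

13


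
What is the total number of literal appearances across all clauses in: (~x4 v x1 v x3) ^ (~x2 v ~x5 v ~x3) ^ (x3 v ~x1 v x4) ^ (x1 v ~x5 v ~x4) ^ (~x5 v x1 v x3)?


Clause lengths: 3, 3, 3, 3, 3.
Sum = 3 + 3 + 3 + 3 + 3 = 15.

15


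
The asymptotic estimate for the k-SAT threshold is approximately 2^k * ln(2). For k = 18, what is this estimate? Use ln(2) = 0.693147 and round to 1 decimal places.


Using the asymptotic formula: threshold ~ 2^k * ln(2).
2^18 = 262144.
262144 * 0.693147 = 181704.3.

181704.3


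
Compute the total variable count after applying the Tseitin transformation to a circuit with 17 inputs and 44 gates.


The Tseitin transformation introduces one auxiliary variable per gate.
Total variables = inputs + gates = 17 + 44 = 61.

61


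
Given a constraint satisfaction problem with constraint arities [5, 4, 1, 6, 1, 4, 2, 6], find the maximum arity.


The arities are: 5, 4, 1, 6, 1, 4, 2, 6.
Scan for the maximum value.
Maximum arity = 6.

6


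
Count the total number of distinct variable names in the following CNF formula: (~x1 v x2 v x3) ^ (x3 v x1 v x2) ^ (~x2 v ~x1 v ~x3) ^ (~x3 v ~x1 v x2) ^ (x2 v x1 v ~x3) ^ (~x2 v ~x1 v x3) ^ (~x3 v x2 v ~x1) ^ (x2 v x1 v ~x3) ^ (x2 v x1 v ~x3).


Identify each distinct variable in the formula.
Variables found: x1, x2, x3.
Total distinct variables = 3.

3


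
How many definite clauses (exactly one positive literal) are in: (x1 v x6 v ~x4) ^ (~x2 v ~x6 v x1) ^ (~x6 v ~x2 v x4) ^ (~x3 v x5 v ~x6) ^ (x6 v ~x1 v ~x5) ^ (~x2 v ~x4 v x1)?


A definite clause has exactly one positive literal.
Clause 1: 2 positive -> not definite
Clause 2: 1 positive -> definite
Clause 3: 1 positive -> definite
Clause 4: 1 positive -> definite
Clause 5: 1 positive -> definite
Clause 6: 1 positive -> definite
Definite clause count = 5.

5


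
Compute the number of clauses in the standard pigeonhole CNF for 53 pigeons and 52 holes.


The PHP encoding has two parts:
1) At-least-one-hole clauses: 53 (one per pigeon, each with 52 literals).
2) At-most-one-pigeon-per-hole clauses: 52 holes * C(53,2) = 52 * 1378 = 71656.
Total clauses = 53 + 71656 = 71709.

71709


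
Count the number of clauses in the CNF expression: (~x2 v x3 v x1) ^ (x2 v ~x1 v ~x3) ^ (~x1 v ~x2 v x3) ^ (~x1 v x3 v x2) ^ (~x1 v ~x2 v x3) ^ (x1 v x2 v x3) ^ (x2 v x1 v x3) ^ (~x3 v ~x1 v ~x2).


Each group enclosed in parentheses joined by ^ is one clause.
Counting the conjuncts: 8 clauses.

8


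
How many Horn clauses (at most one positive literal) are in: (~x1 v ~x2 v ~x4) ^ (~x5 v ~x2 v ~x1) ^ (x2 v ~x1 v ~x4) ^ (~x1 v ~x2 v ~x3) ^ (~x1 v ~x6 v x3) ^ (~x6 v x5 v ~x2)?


A Horn clause has at most one positive literal.
Clause 1: 0 positive lit(s) -> Horn
Clause 2: 0 positive lit(s) -> Horn
Clause 3: 1 positive lit(s) -> Horn
Clause 4: 0 positive lit(s) -> Horn
Clause 5: 1 positive lit(s) -> Horn
Clause 6: 1 positive lit(s) -> Horn
Total Horn clauses = 6.

6


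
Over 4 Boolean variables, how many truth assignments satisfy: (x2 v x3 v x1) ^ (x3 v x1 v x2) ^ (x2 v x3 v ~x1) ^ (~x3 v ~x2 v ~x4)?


Enumerate all 16 truth assignments over 4 variables.
Test each against every clause.
Satisfying assignments found: 10.

10


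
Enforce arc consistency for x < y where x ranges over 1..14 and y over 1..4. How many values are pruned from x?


For the constraint x < y, x needs a supporting value in y's domain.
x can be at most 3 (one less than y's maximum).
Valid x values from domain: 3 out of 14.
Pruned = 14 - 3 = 11.

11


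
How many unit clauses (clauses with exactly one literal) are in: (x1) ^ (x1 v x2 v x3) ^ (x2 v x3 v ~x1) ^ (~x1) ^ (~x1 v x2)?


A unit clause contains exactly one literal.
Unit clauses found: (x1), (~x1).
Count = 2.

2


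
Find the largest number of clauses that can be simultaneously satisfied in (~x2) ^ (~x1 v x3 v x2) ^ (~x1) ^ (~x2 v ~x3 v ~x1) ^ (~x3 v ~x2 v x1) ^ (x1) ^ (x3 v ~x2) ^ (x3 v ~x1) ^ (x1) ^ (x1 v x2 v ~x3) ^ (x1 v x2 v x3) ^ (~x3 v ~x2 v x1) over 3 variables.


Enumerate all 8 truth assignments.
For each, count how many of the 12 clauses are satisfied.
The formula is not fully satisfiable, so the maximum is below 12.
Maximum simultaneously satisfiable clauses = 11.

11


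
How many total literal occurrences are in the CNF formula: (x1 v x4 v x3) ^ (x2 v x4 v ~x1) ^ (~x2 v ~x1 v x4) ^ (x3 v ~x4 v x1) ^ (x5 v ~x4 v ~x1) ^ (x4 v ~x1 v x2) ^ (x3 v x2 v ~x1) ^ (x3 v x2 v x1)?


Clause lengths: 3, 3, 3, 3, 3, 3, 3, 3.
Sum = 3 + 3 + 3 + 3 + 3 + 3 + 3 + 3 = 24.

24


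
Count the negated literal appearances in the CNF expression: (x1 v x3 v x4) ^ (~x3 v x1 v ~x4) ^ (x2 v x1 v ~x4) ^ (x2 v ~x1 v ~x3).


Scan each clause for negated literals.
Clause 1: 0 negative; Clause 2: 2 negative; Clause 3: 1 negative; Clause 4: 2 negative.
Total negative literal occurrences = 5.

5


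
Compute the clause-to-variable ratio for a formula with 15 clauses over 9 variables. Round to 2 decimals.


Clause-to-variable ratio = clauses / variables.
15 / 9 = 1.67.

1.67


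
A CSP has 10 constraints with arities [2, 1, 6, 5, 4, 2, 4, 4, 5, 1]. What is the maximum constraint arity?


The arities are: 2, 1, 6, 5, 4, 2, 4, 4, 5, 1.
Scan for the maximum value.
Maximum arity = 6.

6


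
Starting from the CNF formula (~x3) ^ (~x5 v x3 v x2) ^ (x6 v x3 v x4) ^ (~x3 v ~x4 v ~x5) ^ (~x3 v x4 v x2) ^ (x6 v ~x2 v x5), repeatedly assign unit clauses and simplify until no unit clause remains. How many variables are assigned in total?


Unit propagation repeatedly assigns the literal in any unit clause, then simplifies.
Assignments in order: x3 = F.
No further unit clauses remain.
Total variables assigned = 1.

1


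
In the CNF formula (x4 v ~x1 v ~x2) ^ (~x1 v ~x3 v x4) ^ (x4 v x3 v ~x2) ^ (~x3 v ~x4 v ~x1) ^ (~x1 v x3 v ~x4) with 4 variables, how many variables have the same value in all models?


Find all satisfying assignments: 8 model(s).
Check which variables have the same value in every model.
No variable is fixed across all models.
Backbone size = 0.

0


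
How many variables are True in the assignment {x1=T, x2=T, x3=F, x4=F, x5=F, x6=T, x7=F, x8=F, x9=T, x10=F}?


The weight is the number of variables assigned True.
True variables: x1, x2, x6, x9.
Weight = 4.

4


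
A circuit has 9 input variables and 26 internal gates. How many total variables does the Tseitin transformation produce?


The Tseitin transformation introduces one auxiliary variable per gate.
Total variables = inputs + gates = 9 + 26 = 35.

35


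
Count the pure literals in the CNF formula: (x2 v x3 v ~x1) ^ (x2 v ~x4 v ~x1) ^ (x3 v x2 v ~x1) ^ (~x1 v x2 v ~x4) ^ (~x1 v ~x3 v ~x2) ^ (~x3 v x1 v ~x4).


A pure literal appears in only one polarity across all clauses.
Pure literals: x4 (negative only).
Count = 1.

1


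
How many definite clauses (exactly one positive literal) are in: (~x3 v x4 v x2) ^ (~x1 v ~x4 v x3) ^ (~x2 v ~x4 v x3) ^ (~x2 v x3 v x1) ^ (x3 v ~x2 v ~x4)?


A definite clause has exactly one positive literal.
Clause 1: 2 positive -> not definite
Clause 2: 1 positive -> definite
Clause 3: 1 positive -> definite
Clause 4: 2 positive -> not definite
Clause 5: 1 positive -> definite
Definite clause count = 3.

3


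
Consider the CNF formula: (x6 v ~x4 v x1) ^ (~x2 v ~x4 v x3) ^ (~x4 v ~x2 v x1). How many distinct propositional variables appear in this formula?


Identify each distinct variable in the formula.
Variables found: x1, x2, x3, x4, x6.
Total distinct variables = 5.

5


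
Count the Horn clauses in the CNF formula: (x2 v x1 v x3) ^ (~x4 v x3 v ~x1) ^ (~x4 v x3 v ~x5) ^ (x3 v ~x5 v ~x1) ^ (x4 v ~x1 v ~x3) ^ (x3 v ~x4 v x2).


A Horn clause has at most one positive literal.
Clause 1: 3 positive lit(s) -> not Horn
Clause 2: 1 positive lit(s) -> Horn
Clause 3: 1 positive lit(s) -> Horn
Clause 4: 1 positive lit(s) -> Horn
Clause 5: 1 positive lit(s) -> Horn
Clause 6: 2 positive lit(s) -> not Horn
Total Horn clauses = 4.

4


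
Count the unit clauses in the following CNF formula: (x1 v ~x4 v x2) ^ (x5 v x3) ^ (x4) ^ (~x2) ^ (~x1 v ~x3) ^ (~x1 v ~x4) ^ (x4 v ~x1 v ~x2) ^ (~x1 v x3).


A unit clause contains exactly one literal.
Unit clauses found: (x4), (~x2).
Count = 2.

2


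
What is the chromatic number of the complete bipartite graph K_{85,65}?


K_{85,65} is bipartite by definition: the two parts are independent sets, with every edge crossing between them.
Color all vertices in one part with color 1 and all vertices in the other part with color 2.
Since the graph has at least one edge, one color does not suffice.
Chromatic number = 2.

2


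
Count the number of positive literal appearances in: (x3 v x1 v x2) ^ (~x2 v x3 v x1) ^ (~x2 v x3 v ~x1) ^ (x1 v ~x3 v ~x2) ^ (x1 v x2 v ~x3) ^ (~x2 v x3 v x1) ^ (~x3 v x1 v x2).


Scan each clause for unnegated literals.
Clause 1: 3 positive; Clause 2: 2 positive; Clause 3: 1 positive; Clause 4: 1 positive; Clause 5: 2 positive; Clause 6: 2 positive; Clause 7: 2 positive.
Total positive literal occurrences = 13.

13


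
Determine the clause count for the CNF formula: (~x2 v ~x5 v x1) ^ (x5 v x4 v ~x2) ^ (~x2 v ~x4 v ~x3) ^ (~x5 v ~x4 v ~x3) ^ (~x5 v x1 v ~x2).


Each group enclosed in parentheses joined by ^ is one clause.
Counting the conjuncts: 5 clauses.

5


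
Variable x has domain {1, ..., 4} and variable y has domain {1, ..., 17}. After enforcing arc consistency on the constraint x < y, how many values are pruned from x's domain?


For the constraint x < y, x needs a supporting value in y's domain.
x can be at most 16 (one less than y's maximum).
Valid x values from domain: 4 out of 4.
Pruned = 4 - 4 = 0.

0


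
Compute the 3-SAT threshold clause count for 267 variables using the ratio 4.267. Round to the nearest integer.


The 3-SAT phase transition occurs at approximately 4.267 clauses per variable.
m = 4.267 * 267 = 1139.289.
Rounded to nearest integer: 1139.

1139


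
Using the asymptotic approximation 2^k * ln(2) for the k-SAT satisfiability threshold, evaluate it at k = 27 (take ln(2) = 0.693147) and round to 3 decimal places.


Using the asymptotic formula: threshold ~ 2^k * ln(2).
2^27 = 134217728.
134217728 * 0.693147 = 93032615.51.

93032615.51


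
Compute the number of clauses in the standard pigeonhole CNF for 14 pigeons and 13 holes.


The PHP encoding has two parts:
1) At-least-one-hole clauses: 14 (one per pigeon, each with 13 literals).
2) At-most-one-pigeon-per-hole clauses: 13 holes * C(14,2) = 13 * 91 = 1183.
Total clauses = 14 + 1183 = 1197.

1197
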